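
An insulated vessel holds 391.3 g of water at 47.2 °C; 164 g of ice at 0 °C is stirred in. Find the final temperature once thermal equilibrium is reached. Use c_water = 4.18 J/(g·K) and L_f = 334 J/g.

T_f ≈ 9.7 °C

Taking heat into each body as positive, Σ m c ΔT = 0:
fusion: m_ice L_f = 164·334 = 54776
  meltwater 0→T: 164·4.18·T = 685.52 T
  water: 1635.6(T − 47.2)
2321.2 T = 77202 − 54776 = 22426
T ≈ 9.66 °C (positive, so assuming full melt was valid).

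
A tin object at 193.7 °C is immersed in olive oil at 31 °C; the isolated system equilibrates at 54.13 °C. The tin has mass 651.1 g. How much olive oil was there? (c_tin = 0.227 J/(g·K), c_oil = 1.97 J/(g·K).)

m ≈ 453 g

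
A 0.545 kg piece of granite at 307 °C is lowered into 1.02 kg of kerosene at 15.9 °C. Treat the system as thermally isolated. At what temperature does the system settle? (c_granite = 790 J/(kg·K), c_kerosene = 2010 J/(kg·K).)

T_f ≈ 66.4 °C

Net heat exchanged in the isolated system is zero:
0.545·790·(T − 307) + 1.02·2010·(T − 15.9) = 0
430.55(T − 307) + 2050.2(T − 15.9) = 0
(430.55 + 2050.2) T = 430.55·307 + 2050.2·15.9
T ≈ 66.42 °C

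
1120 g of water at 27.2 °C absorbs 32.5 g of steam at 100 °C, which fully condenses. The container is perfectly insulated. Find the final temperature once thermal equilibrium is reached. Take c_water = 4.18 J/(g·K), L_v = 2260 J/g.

T_f ≈ 44.5 °C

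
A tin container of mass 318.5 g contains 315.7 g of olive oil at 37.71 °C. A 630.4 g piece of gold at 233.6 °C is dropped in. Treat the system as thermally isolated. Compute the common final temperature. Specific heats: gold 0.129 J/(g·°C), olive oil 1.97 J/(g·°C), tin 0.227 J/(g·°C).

T_f ≈ 58.3 °C

Heat gained plus heat lost sum to zero:
630.4*0.129*(T − 233.6) + 315.7*1.97*(T − 37.71) + 318.5*0.227*(T − 37.71) = 0
81.32(T − 233.6) + 621.93(T − 37.71) + 72.3(T − 37.71) = 0
775.55 T = 45176
T = 45176/775.55 ≈ 58.25 °C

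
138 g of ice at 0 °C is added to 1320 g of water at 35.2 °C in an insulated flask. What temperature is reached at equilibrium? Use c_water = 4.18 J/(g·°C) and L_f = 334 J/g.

T_f ≈ 24.3 °C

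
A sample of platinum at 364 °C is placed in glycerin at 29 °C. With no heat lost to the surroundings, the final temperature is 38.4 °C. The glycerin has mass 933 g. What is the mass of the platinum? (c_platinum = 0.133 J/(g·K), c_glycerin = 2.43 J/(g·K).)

Conservation of energy gives ΣQ = 0:
m×0.133×(38.4 − 364) + 933×2.43×(38.4 − 29) = 0
-43.3 m = -21312
m = -21312/-43.3 ≈ 492.1 g

m ≈ 492 g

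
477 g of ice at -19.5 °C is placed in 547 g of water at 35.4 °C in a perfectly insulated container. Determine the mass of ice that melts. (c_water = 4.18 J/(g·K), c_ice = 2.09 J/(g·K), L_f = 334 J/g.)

m_melted ≈ 184 g

Heat available from the water dropping to 0 °C: 547·4.18·35.4 = 80941 J.
Of that, 477·2.09·19.5 = 19440 J goes to bring the ice to 0 °C, leaving 61501 J.
Melting all 477 g of ice would need 477·334 = 159318 J.
Since 61501 < 159318 J, not all the ice melts; equilibrium is at 0 °C.
Mass melted = 61501/334 ≈ 184.1 g.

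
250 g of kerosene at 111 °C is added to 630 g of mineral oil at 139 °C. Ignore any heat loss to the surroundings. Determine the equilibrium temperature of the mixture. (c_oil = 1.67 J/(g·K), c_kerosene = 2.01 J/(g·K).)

T_f ≈ 129.9 °C

Setting the total heat transfer to zero:
630·1.67·(T − 139) + 250·2.01·(T − 111) = 0
1052.1(T − 139) + 502.5(T − 111) = 0
1554.6 T = 202019
T ≈ 129.95 °C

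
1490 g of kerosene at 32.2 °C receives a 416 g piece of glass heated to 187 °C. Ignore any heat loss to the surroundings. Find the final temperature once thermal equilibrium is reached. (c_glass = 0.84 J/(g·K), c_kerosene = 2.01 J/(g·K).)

T_f ≈ 48.4 °C

Conservation of energy gives ΣQ = 0:
416*0.84*(T − 187) + 1490*2.01*(T − 32.2) = 0
349.44(T − 187) + 2994.9(T − 32.2) = 0
3344.3 T = 161781
T = 161781 / 3344.3 = 48.4 °C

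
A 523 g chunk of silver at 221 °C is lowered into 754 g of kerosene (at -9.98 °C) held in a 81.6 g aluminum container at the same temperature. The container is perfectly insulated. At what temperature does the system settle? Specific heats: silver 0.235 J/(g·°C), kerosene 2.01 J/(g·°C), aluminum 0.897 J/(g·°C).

T_f ≈ 6.6 °C

Setting the total heat transfer to zero:
523*0.235*(T − 221) + 754*2.01*(T − (-9.98)) + 81.6*0.897*(T − (-9.98)) = 0
122.9(T − 221) + 1515.5(T − (-9.98)) + 73.2(T − (-9.98)) = 0
(122.9 + 1515.5 + 73.2) T = 122.9*221 + 1515.5*(-9.98) + 73.2*(-9.98)
T ≈ 6.61 °C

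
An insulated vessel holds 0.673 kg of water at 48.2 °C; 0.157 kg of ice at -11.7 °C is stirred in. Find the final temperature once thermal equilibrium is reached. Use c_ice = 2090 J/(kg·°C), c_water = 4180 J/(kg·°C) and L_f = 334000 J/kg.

Energy conservation, ΣQ = 0:
warm ice to 0 °C: 0.157×2090×(0 − (-11.7)) = 3839.1; fusion: m_ice L_f = 0.157×334000 = 52438; warm the meltwater: 656.26 T; water cools: 0.673×4180×(T − 48.2) = 2813.1(T − 48.2)
3469.4 T = 135593 − 56277 = 79316
T ≈ 22.86 °C. Since T > 0 °C, the all-ice-melts assumption holds.

T_f ≈ 22.9 °C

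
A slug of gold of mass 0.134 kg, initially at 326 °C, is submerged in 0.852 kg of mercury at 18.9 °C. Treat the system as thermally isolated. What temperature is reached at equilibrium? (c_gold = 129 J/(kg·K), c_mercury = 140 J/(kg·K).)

Conservation of energy gives ΣQ = 0:
0.134·129·(T − 326) + 0.852·140·(T − 18.9) = 0
17.29(T − 326) + 119.28(T − 18.9) = 0
136.57 T = 7889.6
T ≈ 57.77 °C

T_f ≈ 57.8 °C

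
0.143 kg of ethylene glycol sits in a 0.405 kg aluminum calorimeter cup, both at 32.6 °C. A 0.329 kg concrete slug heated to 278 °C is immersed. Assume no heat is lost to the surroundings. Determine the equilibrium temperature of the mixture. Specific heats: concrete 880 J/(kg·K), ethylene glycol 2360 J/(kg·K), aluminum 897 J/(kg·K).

T_f ≈ 104.3 °C

Taking heat into each body as positive, Σ m c ΔT = 0:
0.329×880×(T − 278) + 0.143×2360×(T − 32.6) + 0.405×897×(T − 32.6) = 0
289.52(T − 278) + 337.48(T − 32.6) + 363.29(T − 32.6) = 0
(289.52 + 337.48 + 363.29) T = 289.52×278 + 337.48×32.6 + 363.29×32.6
T ≈ 104.35 °C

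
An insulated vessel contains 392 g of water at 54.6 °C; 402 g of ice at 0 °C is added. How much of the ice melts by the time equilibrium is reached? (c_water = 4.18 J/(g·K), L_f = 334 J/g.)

m_melted ≈ 268 g

Heat available from the water dropping to 0 °C: 392×4.18×54.6 = 89465 J.
To melt every bit of ice: 402×334 = 134268 J.
89465 J < 134268 J, so only part of the ice melts and the system sits at 0 °C.
m_melted×334 = 89465  ⇒  m_melted ≈ 267.9 g.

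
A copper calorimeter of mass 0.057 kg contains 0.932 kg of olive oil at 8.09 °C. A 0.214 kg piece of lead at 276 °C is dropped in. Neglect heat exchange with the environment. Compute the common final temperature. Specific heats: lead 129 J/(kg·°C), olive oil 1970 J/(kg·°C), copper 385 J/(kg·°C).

T_f ≈ 12.0 °C

With ΣQ=0 the equilibrium temperature is the m·c-weighted mean:
T_f = (27.61*276 + 1836*8.09 + 21.95*8.09) / (27.61 + 1836 + 21.95)
    = 22650 / 1885.6 ≈ 12.01 °C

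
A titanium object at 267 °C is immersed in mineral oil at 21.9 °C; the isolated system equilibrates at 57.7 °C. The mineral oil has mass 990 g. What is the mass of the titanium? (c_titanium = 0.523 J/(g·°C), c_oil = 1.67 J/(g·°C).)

m ≈ 541 g

Conservation of energy gives ΣQ = 0:
m×0.523×(57.7 − 267) + 990×1.67×(57.7 − 21.9) = 0
-109.46 m = -59188
m = -59188/-109.46 ≈ 540.7 g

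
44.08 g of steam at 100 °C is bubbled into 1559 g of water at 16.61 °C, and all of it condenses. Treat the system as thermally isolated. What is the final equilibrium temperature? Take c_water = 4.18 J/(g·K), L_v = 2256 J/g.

T_f ≈ 33.7 °C

Sum of m c ΔT and latent-heat terms is zero:
condense steam: −44.08×2256 = −99444
  condensed water 100 °C→T: 184.25(T − 100)
  original water: 6516.6(T − 16.61)
6700.9 T = 99444 + 18425 + 108241 = 226111
T ≈ 33.74 °C, under the boiling point, so the assumption holds.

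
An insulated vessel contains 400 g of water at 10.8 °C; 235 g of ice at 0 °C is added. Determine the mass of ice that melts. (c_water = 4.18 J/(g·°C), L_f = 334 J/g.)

Heat available from the water dropping to 0 °C: 400×4.18×10.8 = 18058 J.
Melting all 235 g of ice would need 235×334 = 78490 J.
18058 J < 78490 J, so only part of the ice melts and the system sits at 0 °C.
m_melted×334 = 18058  ⇒  m_melted ≈ 54.06 g.

m_melted ≈ 54.1 g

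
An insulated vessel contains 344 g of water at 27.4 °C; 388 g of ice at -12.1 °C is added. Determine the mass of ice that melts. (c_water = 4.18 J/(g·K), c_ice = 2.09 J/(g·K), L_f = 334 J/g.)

Water can give up m c ΔT = 344×4.18×27.4 = 39399 J before reaching 0 °C.
Warming the ice to 0 °C takes 388×2.09×12.1 = 9812.1 J, leaving 29587 J for melting.
To melt every bit of ice: 388×334 = 129592 J.
29587 J < 129592 J, so only part of the ice melts and the system sits at 0 °C.
Mass melted = 29587/334 ≈ 88.58 g.

m_melted ≈ 88.6 g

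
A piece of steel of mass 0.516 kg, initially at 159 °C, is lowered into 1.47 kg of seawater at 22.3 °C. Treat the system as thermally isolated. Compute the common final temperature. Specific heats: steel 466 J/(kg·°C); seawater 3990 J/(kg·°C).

|Q_steel| = |Q_seawater|:
0.516·466·(159 − T) = 1.47·3990·(T − 22.3)
240.46(159 − T) = 5865.3(T − 22.3)
6105.8 T = 169029  ⇒  T ≈ 27.68 °C

T_f ≈ 27.7 °C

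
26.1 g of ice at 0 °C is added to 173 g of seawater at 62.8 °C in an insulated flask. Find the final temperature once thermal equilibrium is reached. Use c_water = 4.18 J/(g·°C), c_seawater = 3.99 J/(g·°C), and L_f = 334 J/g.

T_f ≈ 43.3 °C

Net heat exchanged in the isolated system is zero:
fusion: m_ice L_f = 26.1×334 = 8717.4
  warm the meltwater: 109.1 T
  seawater: 690.27(T − 62.8)
799.37 T = 43349 − 8717.4 = 34632
T ≈ 43.32 °C — above 0 °C, consistent with complete melting.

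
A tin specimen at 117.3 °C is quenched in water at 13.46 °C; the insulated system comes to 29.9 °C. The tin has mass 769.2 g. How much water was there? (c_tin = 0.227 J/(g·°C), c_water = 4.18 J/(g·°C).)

m ≈ 222 g

Conservation of energy gives ΣQ = 0:
769.2·0.227·(29.9 − 117.3) + m·4.18·(29.9 − 13.46) = 0
68.72 m = 15261
m = 15261/68.72 ≈ 222.1 g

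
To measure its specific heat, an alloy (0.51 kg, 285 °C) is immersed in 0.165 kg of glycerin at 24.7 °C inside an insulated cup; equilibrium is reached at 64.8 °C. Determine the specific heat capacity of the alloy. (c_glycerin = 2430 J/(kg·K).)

c ≈ 143 J/(kg·K)

m_s c (T_s − T_f) = m_glycerin c_glycerin (T_f − T_0):
0.51·c·(285 − 64.8) = 0.165·2430·(64.8 − 24.7)
112.3 c = 16078  ⇒  c ≈ 143.2 J/(kg·K)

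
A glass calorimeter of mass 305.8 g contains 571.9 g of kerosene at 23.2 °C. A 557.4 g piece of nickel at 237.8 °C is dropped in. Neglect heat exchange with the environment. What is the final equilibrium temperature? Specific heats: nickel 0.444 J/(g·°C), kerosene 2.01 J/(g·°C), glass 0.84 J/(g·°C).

Taking heat into each body as positive, Σ m c ΔT = 0:
557.4*0.444*(T − 237.8) + 571.9*2.01*(T − 23.2) + 305.8*0.84*(T − 23.2) = 0
247.49(T − 237.8) + 1149.5(T − 23.2) + 256.87(T − 23.2) = 0
1653.9 T = 91480
T = 91480/1653.9 ≈ 55.31 °C

T_f ≈ 55.3 °C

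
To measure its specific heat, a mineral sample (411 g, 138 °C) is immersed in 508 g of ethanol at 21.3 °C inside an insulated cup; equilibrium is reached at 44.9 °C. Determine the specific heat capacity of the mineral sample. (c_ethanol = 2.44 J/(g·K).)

c ≈ 0.764 J/(g·K)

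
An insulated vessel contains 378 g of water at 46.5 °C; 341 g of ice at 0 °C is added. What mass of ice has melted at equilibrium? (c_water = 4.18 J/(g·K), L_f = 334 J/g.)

Water can give up m c ΔT = 378·4.18·46.5 = 73472 J before reaching 0 °C.
Fully melting the ice requires m_ice L_f = 341·334 = 113894 J.
73472 J < 113894 J, so only part of the ice melts and the system sits at 0 °C.
m_melted·334 = 73472  ⇒  m_melted ≈ 220 g.

m_melted ≈ 220 g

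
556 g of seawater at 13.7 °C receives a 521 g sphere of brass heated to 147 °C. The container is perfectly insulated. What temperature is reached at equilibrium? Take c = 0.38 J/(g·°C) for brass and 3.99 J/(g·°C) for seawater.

T_f ≈ 24.6 °C

Setting the total heat transfer to zero:
521·0.38·(T − 147) + 556·3.99·(T − 13.7) = 0
197.98(T − 147) + 2218.4(T − 13.7) = 0
(197.98 + 2218.4) T = 197.98·147 + 2218.4·13.7
T ≈ 24.62 °C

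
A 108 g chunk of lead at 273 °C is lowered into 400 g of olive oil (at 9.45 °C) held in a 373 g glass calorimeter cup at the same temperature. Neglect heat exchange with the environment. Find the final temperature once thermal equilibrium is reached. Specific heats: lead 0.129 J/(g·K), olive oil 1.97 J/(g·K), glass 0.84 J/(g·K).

Heat gained plus heat lost sum to zero:
108*0.129*(T − 273) + 400*1.97*(T − 9.45) + 373*0.84*(T − 9.45) = 0
13.93(T − 273) + 788(T − 9.45) + 313.32(T − 9.45) = 0
1115.3 T = 14211
T = 14211/1115.3 ≈ 12.74 °C

T_f ≈ 12.7 °C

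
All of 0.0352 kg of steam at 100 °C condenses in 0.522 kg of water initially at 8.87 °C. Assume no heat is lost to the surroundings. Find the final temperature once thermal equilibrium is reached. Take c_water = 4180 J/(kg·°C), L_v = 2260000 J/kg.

T_f ≈ 48.8 °C

Sum of m c ΔT and latent-heat terms is zero:
latent heat released on condensation: 0.0352·2260000 = 79552; condensed water 100 °C→T: 147.14(T − 100); water warms: 0.522·4180·(T − 8.87) = 2182(T − 8.87)
2329.1 T = 79552 + 14714 + 19354 = 113620
T ≈ 48.78 °C (< 100 °C, so full condensation is consistent).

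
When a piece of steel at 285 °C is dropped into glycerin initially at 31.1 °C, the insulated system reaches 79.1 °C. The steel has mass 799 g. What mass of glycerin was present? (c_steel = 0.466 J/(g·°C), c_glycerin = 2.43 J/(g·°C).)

m ≈ 657 g

Net heat exchanged in the isolated system is zero:
799×0.466×(79.1 − 285) + m×2.43×(79.1 − 31.1) = 0
116.64 m = 76664
m = 76664/116.64 ≈ 657.3 g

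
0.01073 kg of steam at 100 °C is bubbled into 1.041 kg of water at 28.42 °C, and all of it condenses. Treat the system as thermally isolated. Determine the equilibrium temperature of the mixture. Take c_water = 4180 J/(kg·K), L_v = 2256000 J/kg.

T_f ≈ 34.7 °C

Let T be the final temperature. ΣQ_i = 0:
condense steam: −0.01073×2256000 = −24207; condensate cools 100→T: 0.01073×4180×(T − 100) = 44.85(T − 100); water warms: 1.041×4180×(T − 28.42) = 4351.4(T − 28.42)
4396.2 T = 24207 + 4485.1 + 123666 = 152358
T ≈ 34.66 °C (< 100 °C, so full condensation is consistent).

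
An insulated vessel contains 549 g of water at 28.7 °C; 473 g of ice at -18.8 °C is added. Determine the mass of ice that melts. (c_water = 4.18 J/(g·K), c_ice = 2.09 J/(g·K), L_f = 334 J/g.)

Cooling the water to 0 °C releases 549·4.18·28.7 = 65861 J.
Of that, 473·2.09·18.8 = 18585 J goes to bring the ice to 0 °C, leaving 47276 J.
Melting all 473 g of ice would need 473·334 = 157982 J.
Since 47276 < 157982 J, not all the ice melts; equilibrium is at 0 °C.
m_melt = 47276 / L_f = 141.5 g.

m_melted ≈ 142 g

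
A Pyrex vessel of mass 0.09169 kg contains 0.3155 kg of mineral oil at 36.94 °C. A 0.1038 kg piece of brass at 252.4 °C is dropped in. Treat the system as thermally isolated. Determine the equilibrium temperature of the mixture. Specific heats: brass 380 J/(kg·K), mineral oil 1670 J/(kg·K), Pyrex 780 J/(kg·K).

Conservation of energy gives ΣQ = 0:
0.1038×380×(T − 252.4) + 0.3155×1670×(T − 36.94) + 0.09169×780×(T − 36.94) = 0
637.85 T = 32061
T = 32061 / 637.85 = 50.3 °C

T_f ≈ 50.3 °C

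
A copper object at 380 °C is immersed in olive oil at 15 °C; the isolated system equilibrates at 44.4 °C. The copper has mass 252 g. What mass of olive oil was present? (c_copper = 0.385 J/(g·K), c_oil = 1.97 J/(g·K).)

Net heat exchanged in the isolated system is zero:
252×0.385×(44.4 − 380) + m×1.97×(44.4 − 15) = 0
57.92 m = 32560
m = 32560/57.92 ≈ 562.2 g

m ≈ 562 g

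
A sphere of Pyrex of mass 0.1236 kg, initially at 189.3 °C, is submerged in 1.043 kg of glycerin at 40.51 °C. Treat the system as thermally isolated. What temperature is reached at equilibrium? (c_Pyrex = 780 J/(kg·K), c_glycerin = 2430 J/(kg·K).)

T_f ≈ 46.0 °C

Set heat shed by the hot body equal to heat absorbed by the cold body:
0.1236·780·(189.3 − T) = 1.043·2430·(T − 40.51)
96.41(189.3 − T) = 2534.5(T − 40.51)
2630.9 T = 120922  ⇒  T ≈ 45.96 °C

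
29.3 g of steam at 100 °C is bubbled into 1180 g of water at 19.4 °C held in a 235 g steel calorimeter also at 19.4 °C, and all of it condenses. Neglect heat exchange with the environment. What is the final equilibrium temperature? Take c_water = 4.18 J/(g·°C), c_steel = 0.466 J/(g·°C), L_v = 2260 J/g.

T_f ≈ 34.1 °C

Heat gained plus heat lost sum to zero:
latent heat released on condensation: 29.3×2260 = 66218
  condensed water 100 °C→T: 122.47(T − 100)
  original water: 4932.4(T − 19.4)
  steel cup: 235×0.466×(T − 19.4) = 109.51(T − 19.4)
5164.4 T = 66218 + 12247 + 97813 = 176278
T ≈ 34.13 °C — below 100 °C, confirming all the steam condensed.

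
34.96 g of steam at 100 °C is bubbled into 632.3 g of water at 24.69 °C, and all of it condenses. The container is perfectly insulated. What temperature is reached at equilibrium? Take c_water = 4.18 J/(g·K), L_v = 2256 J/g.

T_f ≈ 56.9 °C

Setting the total heat transfer to zero:
condense steam: −34.96×2256 = −78870; condensate cools 100→T: 34.96×4.18×(T − 100) = 146.13(T − 100); original water: 2643(T − 24.69)
2789.1 T = 78870 + 14613 + 65256 = 158739
T ≈ 56.91 °C — below 100 °C, confirming all the steam condensed.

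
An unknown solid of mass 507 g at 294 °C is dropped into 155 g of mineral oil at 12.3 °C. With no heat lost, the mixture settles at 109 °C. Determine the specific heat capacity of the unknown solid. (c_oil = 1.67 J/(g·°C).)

Energy conservation, ΣQ = 0:
507×c×(109 − 294) + 155×1.67×(109 − 12.3) = 0
-93795 c = -25031
c = -25031/-93795 ≈ 0.2669 J/(g·°C)

c ≈ 0.267 J/(g·°C)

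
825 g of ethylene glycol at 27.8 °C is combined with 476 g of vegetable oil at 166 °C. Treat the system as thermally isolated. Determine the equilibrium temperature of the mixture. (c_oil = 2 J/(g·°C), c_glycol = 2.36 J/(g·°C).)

T_f ≈ 73.2 °C

With ΣQ=0 the equilibrium temperature is the m·c-weighted mean:
T_f = (952*166 + 1947*27.8) / (952 + 1947)
    = 212159 / 2899 ≈ 73.18 °C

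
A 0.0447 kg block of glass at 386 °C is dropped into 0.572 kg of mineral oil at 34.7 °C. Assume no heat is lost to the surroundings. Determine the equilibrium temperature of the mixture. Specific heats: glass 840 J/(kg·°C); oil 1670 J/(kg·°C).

T_f ≈ 48.0 °C

Heat lost by the glass equals heat gained by the oil:
0.0447×840×(386 − T) = 0.572×1670×(T − 34.7)
37.55(386 − T) = 955.24(T − 34.7)
992.79 T = 47640  ⇒  T ≈ 47.99 °C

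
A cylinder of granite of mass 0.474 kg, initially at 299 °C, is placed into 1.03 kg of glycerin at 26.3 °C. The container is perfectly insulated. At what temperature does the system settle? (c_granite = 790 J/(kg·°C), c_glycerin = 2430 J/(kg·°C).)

T_f ≈ 61.8 °C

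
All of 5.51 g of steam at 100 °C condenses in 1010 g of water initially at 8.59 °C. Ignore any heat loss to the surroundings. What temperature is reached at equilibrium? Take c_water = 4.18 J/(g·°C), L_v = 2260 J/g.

T_f ≈ 12.0 °C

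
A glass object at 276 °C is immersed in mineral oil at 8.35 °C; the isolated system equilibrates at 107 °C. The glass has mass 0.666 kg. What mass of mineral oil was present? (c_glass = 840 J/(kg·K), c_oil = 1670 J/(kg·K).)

Setting the total heat transfer to zero:
0.666·840·(107 − 276) + m·1670·(107 − 8.35) = 0
164746 m = 94545
m = 94545/164746 ≈ 0.5739 kg

m ≈ 0.574 kg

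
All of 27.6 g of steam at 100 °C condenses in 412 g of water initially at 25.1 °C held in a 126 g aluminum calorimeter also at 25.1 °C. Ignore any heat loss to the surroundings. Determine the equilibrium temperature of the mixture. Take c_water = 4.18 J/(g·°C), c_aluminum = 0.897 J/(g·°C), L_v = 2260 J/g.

Let T be the final temperature. ΣQ_i = 0:
condense steam: −27.6×2260 = −62376
  condensate cools 100→T: 27.6×4.18×(T − 100) = 115.37(T − 100)
  water warms: 412×4.18×(T − 25.1) = 1722.2(T − 25.1)
  cup: 113.02(T − 25.1)
1950.5 T = 62376 + 11537 + 46063 = 119976
T ≈ 61.51 °C (< 100 °C, so full condensation is consistent).

T_f ≈ 61.5 °C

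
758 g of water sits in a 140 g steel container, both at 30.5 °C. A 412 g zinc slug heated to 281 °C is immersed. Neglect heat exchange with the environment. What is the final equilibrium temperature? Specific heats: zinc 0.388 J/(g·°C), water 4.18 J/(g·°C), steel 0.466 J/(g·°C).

Setting the total heat transfer to zero:
412·0.388·(T − 281) + 758·4.18·(T − 30.5) + 140·0.466·(T − 30.5) = 0
159.86(T − 281) + 3168.4(T − 30.5) + 65.24(T − 30.5) = 0
3393.5 T = 143547
T = 143547 / 3393.5 = 42.3 °C

T_f ≈ 42.3 °C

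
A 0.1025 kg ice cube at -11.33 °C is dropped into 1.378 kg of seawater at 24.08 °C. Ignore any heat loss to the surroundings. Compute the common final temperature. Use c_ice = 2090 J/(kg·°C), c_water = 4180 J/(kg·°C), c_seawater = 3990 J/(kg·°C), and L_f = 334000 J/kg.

T_f ≈ 16.2 °C

Net heat exchanged in the isolated system is zero:
ice -11.33→0 °C: 0.1025·2090·11.33 = 2427.2
  melt ice: 0.1025·334000 = 34235
  meltwater 0→T: 0.1025·4180·T = 428.45 T
  seawater cools: 1.378·3990·(T − 24.08) = 5498.2(T − 24.08)
5926.7 T = 132397 − 36662 = 95735
T ≈ 16.15 °C — above 0 °C, consistent with complete melting.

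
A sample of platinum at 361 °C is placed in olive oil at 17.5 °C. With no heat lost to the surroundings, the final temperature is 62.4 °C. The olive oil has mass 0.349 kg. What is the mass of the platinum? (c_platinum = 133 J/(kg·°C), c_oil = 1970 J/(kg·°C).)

m ≈ 0.777 kg

Heat lost by the platinum = heat gained by the oil:
m×133×(361 − 62.4) = 0.349×1970×(62.4 − 17.5)
39714 m = 30870  ⇒  m ≈ 0.7773 kg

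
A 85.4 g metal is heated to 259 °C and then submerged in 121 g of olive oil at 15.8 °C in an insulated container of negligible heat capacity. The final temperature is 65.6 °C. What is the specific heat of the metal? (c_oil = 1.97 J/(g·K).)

c ≈ 0.719 J/(g·K)

Setting the total heat transfer to zero:
85.4×c×(65.6 − 259) + 121×1.97×(65.6 − 15.8) = 0
-16516 c = -11871
c = -11871/-16516 ≈ 0.7187 J/(g·K)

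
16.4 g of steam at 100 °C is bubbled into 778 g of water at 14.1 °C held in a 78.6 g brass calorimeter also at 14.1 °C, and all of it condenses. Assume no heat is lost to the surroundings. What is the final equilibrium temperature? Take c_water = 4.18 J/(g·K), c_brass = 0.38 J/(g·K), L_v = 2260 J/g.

Heat gained plus heat lost sum to zero:
condense steam: −16.4×2260 = −37064; condensed water 100 °C→T: 68.55(T − 100); original water: 3252(T − 14.1); brass cup: 78.6×0.38×(T − 14.1) = 29.87(T − 14.1)
3350.5 T = 37064 + 6855.2 + 46275 = 90194
T ≈ 26.92 °C — below 100 °C, confirming all the steam condensed.

T_f ≈ 26.9 °C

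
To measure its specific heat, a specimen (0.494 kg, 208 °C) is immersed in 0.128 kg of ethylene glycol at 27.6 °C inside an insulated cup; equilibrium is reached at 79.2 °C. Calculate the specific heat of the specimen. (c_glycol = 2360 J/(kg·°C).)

c ≈ 245 J/(kg·°C)

Let T be the final temperature. ΣQ_i = 0:
0.494·c·(79.2 − 208) + 0.128·2360·(79.2 − 27.6) = 0
-63.63 c = -15587
c = -15587/-63.63 ≈ 245 J/(kg·°C)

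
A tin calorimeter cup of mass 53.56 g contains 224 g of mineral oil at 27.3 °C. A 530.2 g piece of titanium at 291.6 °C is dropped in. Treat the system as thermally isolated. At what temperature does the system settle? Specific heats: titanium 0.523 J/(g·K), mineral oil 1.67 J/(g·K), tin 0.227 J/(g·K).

T_f ≈ 137.8 °C

Let T be the final temperature. ΣQ_i = 0:
530.2×0.523×(T − 291.6) + 224×1.67×(T − 27.3) + 53.56×0.227×(T − 27.3) = 0
663.53 T = 91403
T = 91403 / 663.53 = 138 °C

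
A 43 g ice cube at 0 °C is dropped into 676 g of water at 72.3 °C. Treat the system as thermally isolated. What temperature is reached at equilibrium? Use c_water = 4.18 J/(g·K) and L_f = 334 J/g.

T_f ≈ 63.2 °C

Let T be the final temperature. ΣQ_i = 0:
latent heat to melt: 43×334 = 14362
  warm the meltwater: 179.74 T
  water cools: 676×4.18×(T − 72.3) = 2825.7(T − 72.3)
3005.4 T = 204297 − 14362 = 189935
T ≈ 63.20 °C (positive, so assuming full melt was valid).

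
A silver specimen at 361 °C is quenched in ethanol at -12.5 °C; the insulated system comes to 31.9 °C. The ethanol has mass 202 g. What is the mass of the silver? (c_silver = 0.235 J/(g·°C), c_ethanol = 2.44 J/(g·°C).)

|Q_silver| = |Q_ethanol|:
m·0.235·(361 − 31.9) = 202·2.44·(31.9 − (-12.5))
77.34 m = 21884  ⇒  m ≈ 283 g

m ≈ 283 g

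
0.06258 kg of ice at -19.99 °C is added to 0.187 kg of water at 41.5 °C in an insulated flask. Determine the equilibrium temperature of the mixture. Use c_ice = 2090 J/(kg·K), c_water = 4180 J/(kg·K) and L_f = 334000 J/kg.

T_f ≈ 8.6 °C

Sum of m c ΔT and latent-heat terms is zero:
warm ice to 0 °C: 0.06258×2090×(0 − (-19.99)) = 2614.5
  latent heat to melt: 0.06258×334000 = 20902
  meltwater 0→T: 0.06258×4180×T = 261.58 T
  water cools: 0.187×4180×(T − 41.5) = 781.66(T − 41.5)
1043.2 T = 32439 − 23516 = 8922.6
T ≈ 8.55 °C. Since T > 0 °C, the all-ice-melts assumption holds.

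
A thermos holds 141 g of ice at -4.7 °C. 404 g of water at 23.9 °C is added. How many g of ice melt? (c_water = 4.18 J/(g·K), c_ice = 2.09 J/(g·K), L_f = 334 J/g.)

m_melted ≈ 117 g

Cooling the water to 0 °C releases 404·4.18·23.9 = 40360 J.
Of that, 141·2.09·4.7 = 1385 J goes to bring the ice to 0 °C, leaving 38975 J.
To melt every bit of ice: 141·334 = 47094 J.
Since 38975 < 47094 J, not all the ice melts; equilibrium is at 0 °C.
m_melted·334 = 38975  ⇒  m_melted ≈ 116.7 g.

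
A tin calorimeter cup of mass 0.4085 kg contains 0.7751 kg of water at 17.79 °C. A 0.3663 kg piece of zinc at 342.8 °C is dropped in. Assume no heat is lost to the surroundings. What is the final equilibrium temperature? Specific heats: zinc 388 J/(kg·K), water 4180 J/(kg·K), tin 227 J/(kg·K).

Energy conservation, ΣQ = 0:
0.3663·388·(T − 342.8) + 0.7751·4180·(T − 17.79) + 0.4085·227·(T − 17.79) = 0
3474.8 T = 108008
T ≈ 31.08 °C

T_f ≈ 31.1 °C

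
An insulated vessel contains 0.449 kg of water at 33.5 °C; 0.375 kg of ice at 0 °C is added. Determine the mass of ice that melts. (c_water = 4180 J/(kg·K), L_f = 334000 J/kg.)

m_melted ≈ 0.188 kg

Heat available from the water dropping to 0 °C: 0.449×4180×33.5 = 62873 J.
Melting all 0.375 kg of ice would need 0.375×334000 = 125250 J.
Since 62873 < 125250 J, not all the ice melts; equilibrium is at 0 °C.
m_melt = 62873 / L_f = 0.1882 kg.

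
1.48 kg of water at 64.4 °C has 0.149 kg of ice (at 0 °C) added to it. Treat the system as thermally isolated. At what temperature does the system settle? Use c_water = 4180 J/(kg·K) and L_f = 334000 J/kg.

Sum of m c ΔT and latent-heat terms is zero:
latent heat to melt: 0.149×334000 = 49766
  meltwater 0→T: 0.149×4180×T = 622.82 T
  water cools: 1.48×4180×(T − 64.4) = 6186.4(T − 64.4)
6809.2 T = 398404 − 49766 = 348638
T ≈ 51.20 °C. Since T > 0 °C, the all-ice-melts assumption holds.

T_f ≈ 51.2 °C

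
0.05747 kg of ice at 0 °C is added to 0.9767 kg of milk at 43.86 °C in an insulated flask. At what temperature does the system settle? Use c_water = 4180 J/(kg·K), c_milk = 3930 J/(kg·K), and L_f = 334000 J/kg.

T_f ≈ 36.6 °C

Energy balance with sensible and latent terms:
latent heat to melt: 0.05747×334000 = 19195; warm the meltwater: 240.22 T; milk cools: 0.9767×3930×(T − 43.86) = 3838.4(T − 43.86)
4078.7 T = 168354 − 19195 = 149159
T ≈ 36.57 °C — above 0 °C, consistent with complete melting.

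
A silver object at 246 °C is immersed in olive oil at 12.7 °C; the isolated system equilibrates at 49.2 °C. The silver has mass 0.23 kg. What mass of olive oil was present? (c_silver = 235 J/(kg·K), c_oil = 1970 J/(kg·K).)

m ≈ 0.148 kg

Heat lost by the silver = heat gained by the oil:
0.23×235×(246 − 49.2) = m×1970×(49.2 − 12.7)
71905 m = 10637  ⇒  m ≈ 0.1479 kg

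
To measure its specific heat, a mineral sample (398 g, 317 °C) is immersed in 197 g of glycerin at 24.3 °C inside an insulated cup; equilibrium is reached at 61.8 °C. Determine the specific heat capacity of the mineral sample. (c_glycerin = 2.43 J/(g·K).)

c ≈ 0.177 J/(g·K)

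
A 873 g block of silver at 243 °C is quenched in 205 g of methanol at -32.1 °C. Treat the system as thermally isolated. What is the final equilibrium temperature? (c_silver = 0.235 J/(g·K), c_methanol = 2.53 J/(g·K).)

T_f ≈ 45.9 °C

Conservation of energy gives ΣQ = 0:
873·0.235·(T − 243) + 205·2.53·(T − (-32.1)) = 0
(205.16 + 518.65) T = 205.16·243 + 518.65·(-32.1)
T = 33204/723.8 ≈ 45.87 °C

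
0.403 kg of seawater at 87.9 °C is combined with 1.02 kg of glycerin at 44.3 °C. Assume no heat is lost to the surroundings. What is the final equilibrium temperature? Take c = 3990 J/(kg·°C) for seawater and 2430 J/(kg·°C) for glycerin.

T_f ≈ 61.5 °C

Taking heat into each body as positive, Σ m c ΔT = 0:
0.403*3990*(T − 87.9) + 1.02*2430*(T − 44.3) = 0
1608(T − 87.9) + 2478.6(T − 44.3) = 0
(1608 + 2478.6) T = 1608*87.9 + 2478.6*44.3
T ≈ 61.46 °C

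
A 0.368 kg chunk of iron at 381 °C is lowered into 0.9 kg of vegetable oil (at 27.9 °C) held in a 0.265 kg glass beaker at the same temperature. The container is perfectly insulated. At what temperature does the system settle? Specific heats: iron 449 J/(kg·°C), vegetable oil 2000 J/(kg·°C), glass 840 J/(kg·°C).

Net heat exchanged in the isolated system is zero:
0.368×449×(T − 381) + 0.9×2000×(T − 27.9) + 0.265×840×(T − 27.9) = 0
(165.23 + 1800 + 222.6) T = 165.23×381 + 1800×27.9 + 222.6×27.9
T = 119384 / 2187.8 = 54.6 °C

T_f ≈ 54.6 °C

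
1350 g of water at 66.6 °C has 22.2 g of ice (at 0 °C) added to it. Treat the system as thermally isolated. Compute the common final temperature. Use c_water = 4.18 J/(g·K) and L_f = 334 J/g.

Heat gained plus heat lost sum to zero:
latent heat to melt: 22.2·334 = 7414.8; warm the meltwater: 92.8 T; water: 5643(T − 66.6)
5735.8 T = 375824 − 7414.8 = 368409
T ≈ 64.23 °C. Since T > 0 °C, the all-ice-melts assumption holds.

T_f ≈ 64.2 °C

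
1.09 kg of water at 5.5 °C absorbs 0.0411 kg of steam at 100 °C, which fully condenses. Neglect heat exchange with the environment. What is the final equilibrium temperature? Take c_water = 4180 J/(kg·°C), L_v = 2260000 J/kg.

T_f ≈ 28.6 °C

Energy balance with sensible and latent terms:
condense steam: −0.0411×2260000 = −92886; condensed water 100 °C→T: 171.8(T − 100); water warms: 1.09×4180×(T − 5.5) = 4556.2(T − 5.5)
4728 T = 92886 + 17180 + 25059 = 135125
T ≈ 28.58 °C, under the boiling point, so the assumption holds.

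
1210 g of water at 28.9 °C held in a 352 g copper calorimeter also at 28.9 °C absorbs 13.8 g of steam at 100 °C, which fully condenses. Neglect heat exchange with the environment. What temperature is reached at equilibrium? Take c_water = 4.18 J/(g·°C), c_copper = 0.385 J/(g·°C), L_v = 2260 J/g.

Heat gained plus heat lost sum to zero:
steam→water at 100 °C releases m L_v = 13.8·2260 = 31188
  condensate cools 100→T: 13.8·4.18·(T − 100) = 57.68(T − 100)
  original water: 5057.8(T − 28.9)
  cup: 135.52(T − 28.9)
5251 T = 31188 + 5768.4 + 150087 = 187043
T ≈ 35.62 °C — below 100 °C, confirming all the steam condensed.

T_f ≈ 35.6 °C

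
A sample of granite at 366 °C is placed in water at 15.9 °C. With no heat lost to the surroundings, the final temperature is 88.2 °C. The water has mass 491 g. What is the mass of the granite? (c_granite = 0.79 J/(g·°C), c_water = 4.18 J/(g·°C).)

m ≈ 676 g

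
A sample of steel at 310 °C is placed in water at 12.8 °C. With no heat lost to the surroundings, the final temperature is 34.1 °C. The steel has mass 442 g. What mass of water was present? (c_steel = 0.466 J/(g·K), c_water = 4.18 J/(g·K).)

m ≈ 638 g

Conservation of energy gives ΣQ = 0:
442×0.466×(34.1 − 310) + m×4.18×(34.1 − 12.8) = 0
89.03 m = 56828
m = 56828/89.03 ≈ 638.3 g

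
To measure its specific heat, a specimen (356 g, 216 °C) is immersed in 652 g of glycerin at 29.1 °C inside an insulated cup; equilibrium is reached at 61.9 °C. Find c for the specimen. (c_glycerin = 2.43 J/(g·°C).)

Taking heat into each body as positive, Σ m c ΔT = 0:
356×c×(61.9 − 216) + 652×2.43×(61.9 − 29.1) = 0
-54860 c = -51967
c = -51967/-54860 ≈ 0.9473 J/(g·°C)

c ≈ 0.947 J/(g·°C)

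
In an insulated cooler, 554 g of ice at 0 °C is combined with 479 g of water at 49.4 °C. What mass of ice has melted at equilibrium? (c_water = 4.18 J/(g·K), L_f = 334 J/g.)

Heat available from the water dropping to 0 °C: 479·4.18·49.4 = 98910 J.
To melt every bit of ice: 554·334 = 185036 J.
98910 J < 185036 J, so only part of the ice melts and the system sits at 0 °C.
Mass melted = 98910/334 ≈ 296.1 g.

m_melted ≈ 296 g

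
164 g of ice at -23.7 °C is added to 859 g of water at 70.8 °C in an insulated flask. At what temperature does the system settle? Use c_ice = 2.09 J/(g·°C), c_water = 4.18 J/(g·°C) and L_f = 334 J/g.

Energy balance with sensible and latent terms:
warm ice to 0 °C: 164·2.09·(0 − (-23.7)) = 8123.4
  fusion: m_ice L_f = 164·334 = 54776
  warm the meltwater: 685.52 T
  water: 3590.6(T − 70.8)
4276.1 T = 254216 − 62899 = 191316
T ≈ 44.74 °C (positive, so assuming full melt was valid).

T_f ≈ 44.7 °C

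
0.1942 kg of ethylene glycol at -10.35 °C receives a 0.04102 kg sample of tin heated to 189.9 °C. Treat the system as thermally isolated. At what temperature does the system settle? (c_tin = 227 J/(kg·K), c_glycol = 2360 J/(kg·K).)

T_f ≈ -6.4 °C

Taking heat into each body as positive, Σ m c ΔT = 0:
0.04102*227*(T − 189.9) + 0.1942*2360*(T − (-10.35)) = 0
9.312(T − 189.9) + 458.31(T − (-10.35)) = 0
467.62 T = -2975.3
T = -2975.3 / 467.62 = -6.36 °C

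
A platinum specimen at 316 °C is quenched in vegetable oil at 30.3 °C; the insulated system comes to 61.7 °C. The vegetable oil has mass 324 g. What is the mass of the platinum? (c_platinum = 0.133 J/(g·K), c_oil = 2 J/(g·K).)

m ≈ 602 g

|Q_platinum| = |Q_oil|:
m·0.133·(316 − 61.7) = 324·2·(61.7 − 30.3)
33.82 m = 20347  ⇒  m ≈ 601.6 g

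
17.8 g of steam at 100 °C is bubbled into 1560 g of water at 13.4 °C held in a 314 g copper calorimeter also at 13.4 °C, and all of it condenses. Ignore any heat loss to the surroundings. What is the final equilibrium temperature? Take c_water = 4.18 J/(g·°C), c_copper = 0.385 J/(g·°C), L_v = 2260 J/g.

T_f ≈ 20.3 °C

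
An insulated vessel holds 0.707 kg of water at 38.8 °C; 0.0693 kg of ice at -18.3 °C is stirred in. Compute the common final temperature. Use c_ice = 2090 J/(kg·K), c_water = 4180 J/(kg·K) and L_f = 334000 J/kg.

T_f ≈ 27.4 °C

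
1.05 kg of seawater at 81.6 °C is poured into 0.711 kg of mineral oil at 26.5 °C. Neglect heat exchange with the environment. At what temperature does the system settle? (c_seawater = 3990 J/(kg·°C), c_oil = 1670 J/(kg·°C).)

|Q_seawater| = |Q_oil|:
1.05×3990×(81.6 − T) = 0.711×1670×(T − 26.5)
4189.5(81.6 − T) = 1187.4(T − 26.5)
5376.9 T = 373329  ⇒  T ≈ 69.43 °C

T_f ≈ 69.4 °C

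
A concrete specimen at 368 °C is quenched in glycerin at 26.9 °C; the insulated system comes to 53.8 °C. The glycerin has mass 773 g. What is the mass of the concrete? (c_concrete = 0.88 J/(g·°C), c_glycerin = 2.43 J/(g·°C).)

Heat lost by the concrete = heat gained by the glycerin:
m·0.88·(368 − 53.8) = 773·2.43·(53.8 − 26.9)
276.5 m = 50529  ⇒  m ≈ 182.7 g

m ≈ 183 g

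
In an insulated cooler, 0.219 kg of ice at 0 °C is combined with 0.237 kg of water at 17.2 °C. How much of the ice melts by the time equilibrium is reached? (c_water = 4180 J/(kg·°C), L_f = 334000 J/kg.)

m_melted ≈ 0.051 kg

Cooling the water to 0 °C releases 0.237×4180×17.2 = 17039 J.
Fully melting the ice requires m_ice L_f = 0.219×334000 = 73146 J.
17039 J < 73146 J, so only part of the ice melts and the system sits at 0 °C.
Mass melted = 17039/334000 ≈ 0.05102 kg.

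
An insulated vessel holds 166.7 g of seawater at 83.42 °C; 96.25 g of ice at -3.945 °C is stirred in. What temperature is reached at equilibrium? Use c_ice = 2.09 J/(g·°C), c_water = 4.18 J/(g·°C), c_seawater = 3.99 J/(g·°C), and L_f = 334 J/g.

T_f ≈ 21.1 °C

Energy balance with sensible and latent terms:
warm ice to 0 °C: 96.25×2.09×(0 − (-3.945)) = 793.59; fusion: m_ice L_f = 96.25×334 = 32148; warm the meltwater: 402.32 T; seawater cools: 166.7×3.99×(T − 83.42) = 665.13(T − 83.42)
1067.5 T = 55485 − 32941 = 22544
T ≈ 21.12 °C. Since T > 0 °C, the all-ice-melts assumption holds.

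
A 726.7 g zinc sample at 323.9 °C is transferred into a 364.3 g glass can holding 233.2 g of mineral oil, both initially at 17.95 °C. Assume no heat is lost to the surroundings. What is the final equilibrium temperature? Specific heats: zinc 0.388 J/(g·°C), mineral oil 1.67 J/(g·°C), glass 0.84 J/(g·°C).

Taking heat into each body as positive, Σ m c ΔT = 0:
726.7·0.388·(T − 323.9) + 233.2·1.67·(T − 17.95) + 364.3·0.84·(T − 17.95) = 0
281.96(T − 323.9) + 389.44(T − 17.95) + 306.01(T − 17.95) = 0
977.42 T = 103810
T = 103810/977.42 ≈ 106.21 °C

T_f ≈ 106.2 °C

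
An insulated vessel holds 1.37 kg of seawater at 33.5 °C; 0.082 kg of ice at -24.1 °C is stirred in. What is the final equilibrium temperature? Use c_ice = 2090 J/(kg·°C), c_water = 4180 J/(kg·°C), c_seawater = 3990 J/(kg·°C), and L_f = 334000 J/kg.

Heat gained plus heat lost sum to zero:
warm ice to 0 °C: 0.082·2090·(0 − (-24.1)) = 4130.3
  fusion: m_ice L_f = 0.082·334000 = 27388
  meltwater 0→T: 0.082·4180·T = 342.76 T
  seawater: 5466.3(T − 33.5)
5809.1 T = 183121 − 31518 = 151603
T ≈ 26.10 °C. Since T > 0 °C, the all-ice-melts assumption holds.

T_f ≈ 26.1 °C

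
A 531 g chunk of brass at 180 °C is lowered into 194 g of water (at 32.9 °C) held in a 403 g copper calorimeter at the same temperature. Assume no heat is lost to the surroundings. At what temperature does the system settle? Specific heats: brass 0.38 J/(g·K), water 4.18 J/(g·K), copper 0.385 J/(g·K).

Let T be the final temperature. ΣQ_i = 0:
531*0.38*(T − 180) + 194*4.18*(T − 32.9) + 403*0.385*(T − 32.9) = 0
(201.78 + 810.92 + 155.16) T = 201.78*180 + 810.92*32.9 + 155.16*32.9
T = 68104 / 1167.9 = 58.3 °C

T_f ≈ 58.3 °C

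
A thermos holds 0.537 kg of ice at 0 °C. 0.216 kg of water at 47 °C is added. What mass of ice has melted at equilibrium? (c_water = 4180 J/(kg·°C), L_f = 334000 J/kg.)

m_melted ≈ 0.127 kg

Cooling the water to 0 °C releases 0.216·4180·47 = 42435 J.
Fully melting the ice requires m_ice L_f = 0.537·334000 = 179358 J.
That's not enough to melt it all — equilibrium is at 0 °C with ice remaining.
m_melt = 42435 / L_f = 0.1271 kg.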